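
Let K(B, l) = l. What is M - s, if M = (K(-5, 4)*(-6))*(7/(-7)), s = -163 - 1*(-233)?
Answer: -46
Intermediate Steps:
s = 70 (s = -163 + 233 = 70)
M = 24 (M = (4*(-6))*(7/(-7)) = -168*(-1)/7 = -24*(-1) = 24)
M - s = 24 - 1*70 = 24 - 70 = -46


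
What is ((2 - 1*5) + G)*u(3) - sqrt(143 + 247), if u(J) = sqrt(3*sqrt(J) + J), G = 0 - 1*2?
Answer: -sqrt(390) - 5*sqrt(3 + 3*sqrt(3)) ≈ -34.063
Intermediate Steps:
G = -2 (G = 0 - 2 = -2)
u(J) = sqrt(J + 3*sqrt(J))
((2 - 1*5) + G)*u(3) - sqrt(143 + 247) = ((2 - 1*5) - 2)*sqrt(3 + 3*sqrt(3)) - sqrt(143 + 247) = ((2 - 5) - 2)*sqrt(3 + 3*sqrt(3)) - sqrt(390) = (-3 - 2)*sqrt(3 + 3*sqrt(3)) - sqrt(390) = -5*sqrt(3 + 3*sqrt(3)) - sqrt(390) = -sqrt(390) - 5*sqrt(3 + 3*sqrt(3))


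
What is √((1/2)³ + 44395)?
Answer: √710322/4 ≈ 210.70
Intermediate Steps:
√((1/2)³ + 44395) = √((½)³ + 44395) = √(⅛ + 44395) = √(355161/8) = √710322/4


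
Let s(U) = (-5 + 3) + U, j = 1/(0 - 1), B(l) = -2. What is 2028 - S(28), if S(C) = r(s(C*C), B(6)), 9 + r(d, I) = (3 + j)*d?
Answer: 473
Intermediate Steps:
j = -1 (j = 1/(-1) = -1)
s(U) = -2 + U
r(d, I) = -9 + 2*d (r(d, I) = -9 + (3 - 1)*d = -9 + 2*d)
S(C) = -13 + 2*C**2 (S(C) = -9 + 2*(-2 + C*C) = -9 + 2*(-2 + C**2) = -9 + (-4 + 2*C**2) = -13 + 2*C**2)
2028 - S(28) = 2028 - (-13 + 2*28**2) = 2028 - (-13 + 2*784) = 2028 - (-13 + 1568) = 2028 - 1*1555 = 2028 - 1555 = 473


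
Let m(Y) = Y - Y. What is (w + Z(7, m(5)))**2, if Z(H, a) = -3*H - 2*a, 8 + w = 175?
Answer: 21316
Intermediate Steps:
m(Y) = 0
w = 167 (w = -8 + 175 = 167)
(w + Z(7, m(5)))**2 = (167 + (-3*7 - 2*0))**2 = (167 + (-21 + 0))**2 = (167 - 21)**2 = 146**2 = 21316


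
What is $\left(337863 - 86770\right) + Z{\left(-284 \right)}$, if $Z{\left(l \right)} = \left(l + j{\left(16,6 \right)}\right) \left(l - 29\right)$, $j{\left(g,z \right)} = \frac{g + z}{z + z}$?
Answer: $\frac{2036467}{6} \approx 3.3941 \cdot 10^{5}$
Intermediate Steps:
$j{\left(g,z \right)} = \frac{g + z}{2 z}$
$Z{\left(l \right)} = \left(-29 + l\right) \left(\frac{11}{6} + l\right)$ ($Z{\left(l \right)} = \left(l + \frac{16 + 6}{2 \cdot 6}\right) \left(l - 29\right) = \left(l + \frac{1}{2} \cdot \frac{1}{6} \cdot 22\right) \left(-29 + l\right) = \left(l + \frac{11}{6}\right) \left(-29 + l\right) = \left(\frac{11}{6} + l\right) \left(-29 + l\right) = \left(-29 + l\right) \left(\frac{11}{6} + l\right)$)
$\left(337863 - 86770\right) + Z{\left(-284 \right)} = \left(337863 - 86770\right) - \left(- \frac{45973}{6} - 80656\right) = 251093 + \left(- \frac{319}{6} + 80656 + \frac{23146}{3}\right) = 251093 + \frac{529909}{6} = \frac{2036467}{6}$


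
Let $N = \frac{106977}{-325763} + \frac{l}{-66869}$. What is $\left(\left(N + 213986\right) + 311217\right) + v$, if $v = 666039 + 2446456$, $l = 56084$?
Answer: $\frac{79241572694742701}{21783446047} \approx 3.6377 \cdot 10^{6}$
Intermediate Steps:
$N = - \frac{25423537105}{21783446047}$ ($N = \frac{106977}{-325763} + \frac{56084}{-66869} = 106977 \left(- \frac{1}{325763}\right) + 56084 \left(- \frac{1}{66869}\right) = - \frac{106977}{325763} - \frac{56084}{66869} = - \frac{25423537105}{21783446047} \approx -1.1671$)
$v = 3112495$
$\left(\left(N + 213986\right) + 311217\right) + v = \left(\left(- \frac{25423537105}{21783446047} + 213986\right) + 311217\right) + 3112495 = \left(\frac{4661327062276237}{21783446047} + 311217\right) + 3112495 = \frac{11440705790685436}{21783446047} + 3112495 = \frac{79241572694742701}{21783446047}$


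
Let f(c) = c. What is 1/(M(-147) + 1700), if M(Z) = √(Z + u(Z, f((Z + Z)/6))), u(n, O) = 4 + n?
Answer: 170/289029 - I*√290/2890290 ≈ 0.00058818 - 5.8919e-6*I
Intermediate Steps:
M(Z) = √(4 + 2*Z) (M(Z) = √(Z + (4 + Z)) = √(4 + 2*Z))
1/(M(-147) + 1700) = 1/(√(4 + 2*(-147)) + 1700) = 1/(√(4 - 294) + 1700) = 1/(√(-290) + 1700) = 1/(I*√290 + 1700) = 1/(1700 + I*√290)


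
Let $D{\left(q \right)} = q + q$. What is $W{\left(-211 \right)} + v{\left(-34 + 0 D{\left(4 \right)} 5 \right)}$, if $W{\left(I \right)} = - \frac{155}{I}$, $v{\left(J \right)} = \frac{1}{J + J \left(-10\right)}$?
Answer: $\frac{47641}{64566} \approx 0.73787$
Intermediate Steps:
$D{\left(q \right)} = 2 q$
$v{\left(J \right)} = - \frac{1}{9 J}$ ($v{\left(J \right)} = \frac{1}{J - 10 J} = \frac{1}{\left(-9\right) J} = - \frac{1}{9 J}$)
$W{\left(-211 \right)} + v{\left(-34 + 0 D{\left(4 \right)} 5 \right)} = - \frac{155}{-211} - \frac{1}{9 \left(-34 + 0 \cdot 2 \cdot 4 \cdot 5\right)} = \left(-155\right) \left(- \frac{1}{211}\right) - \frac{1}{9 \left(-34 + 0 \cdot 8 \cdot 5\right)} = \frac{155}{211} - \frac{1}{9 \left(-34 + 0 \cdot 5\right)} = \frac{155}{211} - \frac{1}{9 \left(-34 + 0\right)} = \frac{155}{211} - \frac{1}{9 \left(-34\right)} = \frac{155}{211} - - \frac{1}{306} = \frac{155}{211} + \frac{1}{306} = \frac{47641}{64566}$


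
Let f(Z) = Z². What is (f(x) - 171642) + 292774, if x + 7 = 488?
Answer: 352493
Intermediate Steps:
x = 481 (x = -7 + 488 = 481)
(f(x) - 171642) + 292774 = (481² - 171642) + 292774 = (231361 - 171642) + 292774 = 59719 + 292774 = 352493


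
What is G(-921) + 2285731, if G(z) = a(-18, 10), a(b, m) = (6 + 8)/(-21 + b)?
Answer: 89143495/39 ≈ 2.2857e+6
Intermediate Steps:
a(b, m) = 14/(-21 + b)
G(z) = -14/39 (G(z) = 14/(-21 - 18) = 14/(-39) = 14*(-1/39) = -14/39)
G(-921) + 2285731 = -14/39 + 2285731 = 89143495/39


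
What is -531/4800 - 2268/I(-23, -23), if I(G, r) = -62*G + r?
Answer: -3877131/2244800 ≈ -1.7272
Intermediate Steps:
I(G, r) = r - 62*G
-531/4800 - 2268/I(-23, -23) = -531/4800 - 2268/(-23 - 62*(-23)) = -531*1/4800 - 2268/(-23 + 1426) = -177/1600 - 2268/1403 = -3877131/2244800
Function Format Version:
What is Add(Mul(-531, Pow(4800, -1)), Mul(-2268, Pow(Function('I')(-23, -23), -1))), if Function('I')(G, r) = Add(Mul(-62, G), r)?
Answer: Rational(-3877131, 2244800) ≈ -1.7272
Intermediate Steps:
Function('I')(G, r) = Add(r, Mul(-62, G))
Add(Mul(-531, Pow(4800, -1)), Mul(-2268, Pow(Function('I')(-23, -23), -1))) = Add(Mul(-531, Pow(4800, -1)), Mul(-2268, Pow(Add(-23, Mul(-62, -23)), -1))) = Add(Mul(-531, Rational(1, 4800)), Mul(-2268, Pow(Add(-23, 1426), -1))) = Add(Rational(-177, 1600), Mul(-2268, Pow(1403, -1))) = Add(Rational(-177, 1600), Mul(-2268, Rational(1, 1403))) = Add(Rational(-177, 1600), Rational(-2268, 1403)) = Rational(-3877131, 2244800)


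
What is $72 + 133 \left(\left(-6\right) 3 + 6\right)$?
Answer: $-1524$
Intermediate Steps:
$72 + 133 \left(\left(-6\right) 3 + 6\right) = 72 + 133 \left(-18 + 6\right) = 72 + 133 \left(-12\right) = 72 - 1596 = -1524$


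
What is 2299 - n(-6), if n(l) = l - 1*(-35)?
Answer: 2270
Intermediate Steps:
n(l) = 35 + l (n(l) = l + 35 = 35 + l)
2299 - n(-6) = 2299 - (35 - 6) = 2299 - 1*29 = 2299 - 29 = 2270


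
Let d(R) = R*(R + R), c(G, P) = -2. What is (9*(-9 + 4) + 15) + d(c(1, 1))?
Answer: -22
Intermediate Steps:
d(R) = 2*R**2 (d(R) = R*(2*R) = 2*R**2)
(9*(-9 + 4) + 15) + d(c(1, 1)) = (9*(-9 + 4) + 15) + 2*(-2)**2 = (9*(-5) + 15) + 2*4 = (-45 + 15) + 8 = -30 + 8 = -22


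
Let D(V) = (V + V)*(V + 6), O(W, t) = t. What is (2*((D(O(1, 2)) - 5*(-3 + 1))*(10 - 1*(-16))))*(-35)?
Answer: -76440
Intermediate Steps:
D(V) = 2*V*(6 + V) (D(V) = (2*V)*(6 + V) = 2*V*(6 + V))
(2*((D(O(1, 2)) - 5*(-3 + 1))*(10 - 1*(-16))))*(-35) = (2*((2*2*(6 + 2) - 5*(-3 + 1))*(10 - 1*(-16))))*(-35) = (2*((2*2*8 - 5*(-2))*(10 + 16)))*(-35) = (2*((32 + 10)*26))*(-35) = (2*(42*26))*(-35) = (2*1092)*(-35) = 2184*(-35) = -76440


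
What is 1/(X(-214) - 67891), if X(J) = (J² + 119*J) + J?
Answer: -1/47775 ≈ -2.0931e-5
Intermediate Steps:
X(J) = J² + 120*J
1/(X(-214) - 67891) = 1/(-214*(120 - 214) - 67891) = 1/(-214*(-94) - 67891) = 1/(20116 - 67891) = 1/(-47775) = -1/47775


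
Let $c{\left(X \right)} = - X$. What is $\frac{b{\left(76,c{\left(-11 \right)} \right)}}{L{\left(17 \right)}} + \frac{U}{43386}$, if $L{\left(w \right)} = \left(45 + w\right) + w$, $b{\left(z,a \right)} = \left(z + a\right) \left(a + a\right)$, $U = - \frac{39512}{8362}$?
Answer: $\frac{173596020400}{7165176207} \approx 24.228$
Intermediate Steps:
$U = - \frac{19756}{4181}$ ($U = \left(-39512\right) \frac{1}{8362} = - \frac{19756}{4181} \approx -4.7252$)
$b{\left(z,a \right)} = 2 a \left(a + z\right)$ ($b{\left(z,a \right)} = \left(a + z\right) 2 a = 2 a \left(a + z\right)$)
$L{\left(w \right)} = 45 + 2 w$
$\frac{b{\left(76,c{\left(-11 \right)} \right)}}{L{\left(17 \right)}} + \frac{U}{43386} = \frac{2 \left(\left(-1\right) \left(-11\right)\right) \left(\left(-1\right) \left(-11\right) + 76\right)}{45 + 2 \cdot 17} - \frac{19756}{4181 \cdot 43386} = \frac{2 \cdot 11 \left(11 + 76\right)}{45 + 34} - \frac{9878}{90698433} = \frac{2 \cdot 11 \cdot 87}{79} - \frac{9878}{90698433} = 1914 \cdot \frac{1}{79} - \frac{9878}{90698433} = \frac{1914}{79} - \frac{9878}{90698433} = \frac{173596020400}{7165176207}$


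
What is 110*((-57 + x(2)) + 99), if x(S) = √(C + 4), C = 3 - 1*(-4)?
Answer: 4620 + 110*√11 ≈ 4984.8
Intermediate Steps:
C = 7 (C = 3 + 4 = 7)
x(S) = √11 (x(S) = √(7 + 4) = √11)
110*((-57 + x(2)) + 99) = 110*((-57 + √11) + 99) = 110*(42 + √11) = 4620 + 110*√11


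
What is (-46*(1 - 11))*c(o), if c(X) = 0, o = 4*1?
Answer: 0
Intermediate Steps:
o = 4
(-46*(1 - 11))*c(o) = -46*(1 - 11)*0 = -46*(-10)*0 = 460*0 = 0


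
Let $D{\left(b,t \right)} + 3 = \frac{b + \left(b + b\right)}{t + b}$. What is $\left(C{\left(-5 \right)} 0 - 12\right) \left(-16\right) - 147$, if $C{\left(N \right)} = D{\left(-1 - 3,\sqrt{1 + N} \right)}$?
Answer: $45$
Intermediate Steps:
$D{\left(b,t \right)} = -3 + \frac{3 b}{b + t}$ ($D{\left(b,t \right)} = -3 + \frac{b + \left(b + b\right)}{t + b} = -3 + \frac{b + 2 b}{b + t} = -3 + \frac{3 b}{b + t}$)
$C{\left(N \right)} = - \frac{3 \sqrt{1 + N}}{-4 + \sqrt{1 + N}}$ ($C{\left(N \right)} = - \frac{3 \sqrt{1 + N}}{\left(-1 - 3\right) + \sqrt{1 + N}} = - \frac{3 \sqrt{1 + N}}{-4 + \sqrt{1 + N}}$)
$\left(C{\left(-5 \right)} 0 - 12\right) \left(-16\right) - 147 = \left(- \frac{3 \sqrt{1 - 5}}{-4 + \sqrt{1 - 5}} \cdot 0 - 12\right) \left(-16\right) - 147 = \left(- \frac{3 \sqrt{-4}}{-4 + \sqrt{-4}} \cdot 0 - 12\right) \left(-16\right) - 147 = \left(- \frac{3 \cdot 2 i}{-4 + 2 i} 0 - 12\right) \left(-16\right) - 147 = \left(- 3 \cdot 2 i \frac{-4 - 2 i}{20} \cdot 0 - 12\right) \left(-16\right) - 147 = \left(- \frac{3 i \left(-4 - 2 i\right)}{10} \cdot 0 - 12\right) \left(-16\right) - 147 = \left(0 - 12\right) \left(-16\right) - 147 = \left(-12\right) \left(-16\right) - 147 = 192 - 147 = 45$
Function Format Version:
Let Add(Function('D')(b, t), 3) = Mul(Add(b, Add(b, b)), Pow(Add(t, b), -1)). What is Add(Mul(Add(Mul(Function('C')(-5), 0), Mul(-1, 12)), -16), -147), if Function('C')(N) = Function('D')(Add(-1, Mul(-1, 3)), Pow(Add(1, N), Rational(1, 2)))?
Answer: 45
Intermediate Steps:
Function('D')(b, t) = Add(-3, Mul(3, b, Pow(Add(b, t), -1))) (Function('D')(b, t) = Add(-3, Mul(Add(b, Add(b, b)), Pow(Add(t, b), -1))) = Add(-3, Mul(Add(b, Mul(2, b)), Pow(Add(b, t), -1))) = Add(-3, Mul(Mul(3, b), Pow(Add(b, t), -1))) = Add(-3, Mul(3, b, Pow(Add(b, t), -1))))
Function('C')(N) = Mul(-3, Pow(Add(1, N), Rational(1, 2)), Pow(Add(-4, Pow(Add(1, N), Rational(1, 2))), -1)) (Function('C')(N) = Mul(-3, Pow(Add(1, N), Rational(1, 2)), Pow(Add(Add(-1, Mul(-1, 3)), Pow(Add(1, N), Rational(1, 2))), -1)) = Mul(-3, Pow(Add(1, N), Rational(1, 2)), Pow(Add(Add(-1, -3), Pow(Add(1, N), Rational(1, 2))), -1)) = Mul(-3, Pow(Add(1, N), Rational(1, 2)), Pow(Add(-4, Pow(Add(1, N), Rational(1, 2))), -1)))
Add(Mul(Add(Mul(Function('C')(-5), 0), Mul(-1, 12)), -16), -147) = Add(Mul(Add(Mul(Mul(-3, Pow(Add(1, -5), Rational(1, 2)), Pow(Add(-4, Pow(Add(1, -5), Rational(1, 2))), -1)), 0), Mul(-1, 12)), -16), -147) = Add(Mul(Add(Mul(Mul(-3, Pow(-4, Rational(1, 2)), Pow(Add(-4, Pow(-4, Rational(1, 2))), -1)), 0), -12), -16), -147) = Add(Mul(Add(Mul(Mul(-3, Mul(2, I), Pow(Add(-4, Mul(2, I)), -1)), 0), -12), -16), -147) = Add(Mul(Add(Mul(Mul(-3, Mul(2, I), Mul(Rational(1, 20), Add(-4, Mul(-2, I)))), 0), -12), -16), -147) = Add(Mul(Add(Mul(Mul(Rational(-3, 10), I, Add(-4, Mul(-2, I))), 0), -12), -16), -147) = Add(Mul(Add(0, -12), -16), -147) = Add(Mul(-12, -16), -147) = Add(192, -147) = 45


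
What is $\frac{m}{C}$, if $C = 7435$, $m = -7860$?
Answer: $- \frac{1572}{1487} \approx -1.0572$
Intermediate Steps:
$\frac{m}{C} = - \frac{7860}{7435} = \left(-7860\right) \frac{1}{7435} = - \frac{1572}{1487}$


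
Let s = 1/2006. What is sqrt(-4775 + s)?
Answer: I*sqrt(19214769894)/2006 ≈ 69.101*I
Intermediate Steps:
s = 1/2006 ≈ 0.00049850
sqrt(-4775 + s) = sqrt(-4775 + 1/2006) = sqrt(-9578649/2006) = I*sqrt(19214769894)/2006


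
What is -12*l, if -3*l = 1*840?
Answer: 3360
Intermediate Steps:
l = -280 (l = -840/3 = -⅓*840 = -280)
-12*l = -12*(-280) = 3360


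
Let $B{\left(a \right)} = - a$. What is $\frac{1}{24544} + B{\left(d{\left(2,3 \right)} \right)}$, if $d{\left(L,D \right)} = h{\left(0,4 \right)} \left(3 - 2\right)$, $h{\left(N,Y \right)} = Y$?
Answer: $- \frac{98175}{24544} \approx -4.0$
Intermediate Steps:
$d{\left(L,D \right)} = 4$ ($d{\left(L,D \right)} = 4 \left(3 - 2\right) = 4 \cdot 1 = 4$)
$\frac{1}{24544} + B{\left(d{\left(2,3 \right)} \right)} = \frac{1}{24544} - 4 = - \frac{98175}{24544}$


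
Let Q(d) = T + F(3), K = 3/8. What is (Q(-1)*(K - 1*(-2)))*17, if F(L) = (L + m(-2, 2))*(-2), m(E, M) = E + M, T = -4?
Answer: -1615/4 ≈ -403.75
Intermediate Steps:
K = 3/8 (K = 3*(⅛) = 3/8 ≈ 0.37500)
F(L) = -2*L (F(L) = (L + (-2 + 2))*(-2) = (L + 0)*(-2) = L*(-2) = -2*L)
Q(d) = -10 (Q(d) = -4 - 2*3 = -4 - 6 = -10)
(Q(-1)*(K - 1*(-2)))*17 = -10*(3/8 - 1*(-2))*17 = -10*(3/8 + 2)*17 = -10*19/8*17 = -95/4*17 = -1615/4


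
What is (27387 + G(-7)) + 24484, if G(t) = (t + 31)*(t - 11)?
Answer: 51439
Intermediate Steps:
G(t) = (-11 + t)*(31 + t) (G(t) = (31 + t)*(-11 + t) = (-11 + t)*(31 + t))
(27387 + G(-7)) + 24484 = (27387 + (-341 + (-7)² + 20*(-7))) + 24484 = (27387 + (-341 + 49 - 140)) + 24484 = (27387 - 432) + 24484 = 26955 + 24484 = 51439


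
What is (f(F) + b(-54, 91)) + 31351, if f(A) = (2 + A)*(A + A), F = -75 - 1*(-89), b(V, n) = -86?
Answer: 31713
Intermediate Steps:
F = 14 (F = -75 + 89 = 14)
f(A) = 2*A*(2 + A) (f(A) = (2 + A)*(2*A) = 2*A*(2 + A))
(f(F) + b(-54, 91)) + 31351 = (2*14*(2 + 14) - 86) + 31351 = (2*14*16 - 86) + 31351 = (448 - 86) + 31351 = 362 + 31351 = 31713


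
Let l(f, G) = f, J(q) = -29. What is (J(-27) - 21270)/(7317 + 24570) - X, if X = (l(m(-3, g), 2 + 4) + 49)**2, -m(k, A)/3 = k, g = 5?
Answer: -107289167/31887 ≈ -3364.7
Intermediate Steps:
m(k, A) = -3*k
X = 3364 (X = (-3*(-3) + 49)**2 = (9 + 49)**2 = 58**2 = 3364)
(J(-27) - 21270)/(7317 + 24570) - X = (-29 - 21270)/(7317 + 24570) - 1*3364 = -21299/31887 - 3364 = -107289167/31887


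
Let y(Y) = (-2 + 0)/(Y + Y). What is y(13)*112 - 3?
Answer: -151/13 ≈ -11.615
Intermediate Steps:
y(Y) = -1/Y (y(Y) = -2*1/(2*Y) = -1/Y)
y(13)*112 - 3 = -1/13*112 - 3 = -112/13 - 3 = -151/13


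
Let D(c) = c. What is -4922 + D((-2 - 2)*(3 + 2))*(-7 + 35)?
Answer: -5482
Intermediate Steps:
-4922 + D((-2 - 2)*(3 + 2))*(-7 + 35) = -4922 + ((-2 - 2)*(3 + 2))*(-7 + 35) = -4922 - 4*5*28 = -4922 - 20*28 = -4922 - 560 = -5482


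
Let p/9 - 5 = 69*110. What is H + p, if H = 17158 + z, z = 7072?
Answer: 92585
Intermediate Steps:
p = 68355 (p = 45 + 9*(69*110) = 45 + 9*7590 = 45 + 68310 = 68355)
H = 24230 (H = 17158 + 7072 = 24230)
H + p = 24230 + 68355 = 92585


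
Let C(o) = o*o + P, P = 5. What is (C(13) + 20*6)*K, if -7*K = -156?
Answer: 6552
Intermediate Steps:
K = 156/7 (K = -⅐*(-156) = 156/7 ≈ 22.286)
C(o) = 5 + o² (C(o) = o*o + 5 = o² + 5 = 5 + o²)
(C(13) + 20*6)*K = ((5 + 13²) + 20*6)*(156/7) = ((5 + 169) + 120)*(156/7) = (174 + 120)*(156/7) = 294*(156/7) = 6552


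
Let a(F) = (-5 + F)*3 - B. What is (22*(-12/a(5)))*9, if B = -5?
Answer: -2376/5 ≈ -475.20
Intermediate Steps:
a(F) = -10 + 3*F (a(F) = (-5 + F)*3 - 1*(-5) = (-15 + 3*F) + 5 = -10 + 3*F)
(22*(-12/a(5)))*9 = (22*(-12/(-10 + 3*5)))*9 = (22*(-12/(-10 + 15)))*9 = (22*(-12/5))*9 = -264/5*9 = -2376/5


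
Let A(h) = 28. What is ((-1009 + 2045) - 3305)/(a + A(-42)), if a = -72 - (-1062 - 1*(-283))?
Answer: -2269/735 ≈ -3.0871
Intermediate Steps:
a = 707 (a = -72 - (-1062 + 283) = -72 - 1*(-779) = -72 + 779 = 707)
((-1009 + 2045) - 3305)/(a + A(-42)) = ((-1009 + 2045) - 3305)/(707 + 28) = (1036 - 3305)/735 = -2269*1/735 = -2269/735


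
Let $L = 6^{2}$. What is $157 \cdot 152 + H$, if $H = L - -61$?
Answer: $23961$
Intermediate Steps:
$L = 36$
$H = 97$ ($H = 36 - -61 = 36 + 61 = 97$)
$157 \cdot 152 + H = 157 \cdot 152 + 97 = 23864 + 97 = 23961$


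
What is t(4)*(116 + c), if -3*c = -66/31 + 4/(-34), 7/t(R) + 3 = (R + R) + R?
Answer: 1292060/14229 ≈ 90.805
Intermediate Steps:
t(R) = 7/(-3 + 3*R) (t(R) = 7/(-3 + ((R + R) + R)) = 7/(-3 + (2*R + R)) = 7/(-3 + 3*R))
c = 1184/1581 (c = -(-66/31 + 4/(-34))/3 = -(-66*1/31 + 4*(-1/34))/3 = -(-66/31 - 2/17)/3 = -⅓*(-1184/527) = 1184/1581 ≈ 0.74889)
t(4)*(116 + c) = (7/(3*(-1 + 4)))*(116 + 1184/1581) = ((7/3)/3)*(184580/1581) = ((7/3)*(⅓))*(184580/1581) = (7/9)*(184580/1581) = 1292060/14229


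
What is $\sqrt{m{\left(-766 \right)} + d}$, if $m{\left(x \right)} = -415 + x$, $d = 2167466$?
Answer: $\sqrt{2166285} \approx 1471.8$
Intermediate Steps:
$\sqrt{m{\left(-766 \right)} + d} = \sqrt{\left(-415 - 766\right) + 2167466} = \sqrt{-1181 + 2167466} = \sqrt{2166285}$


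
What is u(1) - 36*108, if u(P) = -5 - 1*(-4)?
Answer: -3889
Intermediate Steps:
u(P) = -1 (u(P) = -5 + 4 = -1)
u(1) - 36*108 = -1 - 36*108 = -1 - 3888 = -3889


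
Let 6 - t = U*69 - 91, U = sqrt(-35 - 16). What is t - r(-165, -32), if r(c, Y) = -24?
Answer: 121 - 69*I*sqrt(51) ≈ 121.0 - 492.76*I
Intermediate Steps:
U = I*sqrt(51) (U = sqrt(-51) = I*sqrt(51) ≈ 7.1414*I)
t = 97 - 69*I*sqrt(51) (t = 6 - ((I*sqrt(51))*69 - 91) = 6 - (69*I*sqrt(51) - 91) = 6 - (-91 + 69*I*sqrt(51)) = 6 + (91 - 69*I*sqrt(51)) = 97 - 69*I*sqrt(51) ≈ 97.0 - 492.76*I)
t - r(-165, -32) = (97 - 69*I*sqrt(51)) - 1*(-24) = (97 - 69*I*sqrt(51)) + 24 = 121 - 69*I*sqrt(51)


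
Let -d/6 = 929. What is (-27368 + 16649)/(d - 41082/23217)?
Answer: 82954341/43150880 ≈ 1.9224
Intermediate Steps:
d = -5574 (d = -6*929 = -5574)
(-27368 + 16649)/(d - 41082/23217) = (-27368 + 16649)/(-5574 - 41082/23217) = -10719/(-5574 - 41082*1/23217) = -10719/(-5574 - 13694/7739) = -10719/(-43150880/7739) = -10719*(-7739/43150880) = 82954341/43150880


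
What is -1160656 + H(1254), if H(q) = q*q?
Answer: 411860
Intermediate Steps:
H(q) = q**2
-1160656 + H(1254) = -1160656 + 1254**2 = -1160656 + 1572516 = 411860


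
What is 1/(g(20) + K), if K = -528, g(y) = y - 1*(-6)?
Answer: -1/502 ≈ -0.0019920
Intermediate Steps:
g(y) = 6 + y (g(y) = y + 6 = 6 + y)
1/(g(20) + K) = 1/((6 + 20) - 528) = 1/(26 - 528) = 1/(-502) = -1/502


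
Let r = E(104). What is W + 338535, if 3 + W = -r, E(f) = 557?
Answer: 337975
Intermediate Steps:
r = 557
W = -560 (W = -3 - 1*557 = -3 - 557 = -560)
W + 338535 = -560 + 338535 = 337975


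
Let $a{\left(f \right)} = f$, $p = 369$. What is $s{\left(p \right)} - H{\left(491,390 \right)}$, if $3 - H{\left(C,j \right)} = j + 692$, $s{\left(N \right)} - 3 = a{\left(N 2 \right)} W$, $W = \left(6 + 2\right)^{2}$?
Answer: $48314$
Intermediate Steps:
$W = 64$ ($W = 8^{2} = 64$)
$s{\left(N \right)} = 3 + 128 N$ ($s{\left(N \right)} = 3 + N 2 \cdot 64 = 3 + 2 N 64 = 3 + 128 N$)
$H{\left(C,j \right)} = -689 - j$ ($H{\left(C,j \right)} = 3 - \left(j + 692\right) = 3 - \left(692 + j\right) = -689 - j$)
$s{\left(p \right)} - H{\left(491,390 \right)} = \left(3 + 128 \cdot 369\right) - \left(-689 - 390\right) = \left(3 + 47232\right) - \left(-689 - 390\right) = 47235 - -1079 = 47235 + 1079 = 48314$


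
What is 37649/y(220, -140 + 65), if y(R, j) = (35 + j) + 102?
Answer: 37649/62 ≈ 607.24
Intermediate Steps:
y(R, j) = 137 + j
37649/y(220, -140 + 65) = 37649/(137 + (-140 + 65)) = 37649/(137 - 75) = 37649/62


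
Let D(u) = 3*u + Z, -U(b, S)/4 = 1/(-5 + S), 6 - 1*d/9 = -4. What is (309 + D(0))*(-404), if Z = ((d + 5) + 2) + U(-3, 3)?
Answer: -164832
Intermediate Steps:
d = 90 (d = 54 - 9*(-4) = 54 + 36 = 90)
U(b, S) = -4/(-5 + S)
Z = 99 (Z = ((90 + 5) + 2) - 4/(-5 + 3) = (95 + 2) - 4/(-2) = 97 - 4*(-½) = 97 + 2 = 99)
D(u) = 99 + 3*u (D(u) = 3*u + 99 = 99 + 3*u)
(309 + D(0))*(-404) = (309 + (99 + 3*0))*(-404) = (309 + (99 + 0))*(-404) = (309 + 99)*(-404) = 408*(-404) = -164832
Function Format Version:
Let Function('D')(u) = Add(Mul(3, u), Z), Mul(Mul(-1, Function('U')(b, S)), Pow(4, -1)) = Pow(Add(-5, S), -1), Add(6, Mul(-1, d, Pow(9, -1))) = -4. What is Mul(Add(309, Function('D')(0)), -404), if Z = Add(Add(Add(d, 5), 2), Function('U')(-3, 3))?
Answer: -164832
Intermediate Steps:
d = 90 (d = Add(54, Mul(-9, -4)) = Add(54, 36) = 90)
Function('U')(b, S) = Mul(-4, Pow(Add(-5, S), -1))
Z = 99 (Z = Add(Add(Add(90, 5), 2), Mul(-4, Pow(Add(-5, 3), -1))) = Add(Add(95, 2), Mul(-4, Pow(-2, -1))) = Add(97, Mul(-4, Rational(-1, 2))) = Add(97, 2) = 99)
Function('D')(u) = Add(99, Mul(3, u)) (Function('D')(u) = Add(Mul(3, u), 99) = Add(99, Mul(3, u)))
Mul(Add(309, Function('D')(0)), -404) = Mul(Add(309, Add(99, Mul(3, 0))), -404) = Mul(Add(309, Add(99, 0)), -404) = Mul(Add(309, 99), -404) = Mul(408, -404) = -164832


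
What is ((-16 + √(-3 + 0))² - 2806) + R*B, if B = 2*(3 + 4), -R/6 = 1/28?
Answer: -2809 + (16 - I*√3)² ≈ -2556.0 - 55.426*I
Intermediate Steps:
R = -3/14 (R = -6/28 = -6*1/28 = -3/14 ≈ -0.21429)
B = 14 (B = 2*7 = 14)
((-16 + √(-3 + 0))² - 2806) + R*B = ((-16 + √(-3 + 0))² - 2806) - 3/14*14 = ((-16 + √(-3))² - 2806) - 3 = ((-16 + I*√3)² - 2806) - 3 = (-2806 + (-16 + I*√3)²) - 3 = -2809 + (-16 + I*√3)²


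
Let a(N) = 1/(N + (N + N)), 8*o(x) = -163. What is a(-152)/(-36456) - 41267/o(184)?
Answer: 5488159735459/2709701568 ≈ 2025.4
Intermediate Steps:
o(x) = -163/8 (o(x) = (1/8)*(-163) = -163/8)
a(N) = 1/(3*N) (a(N) = 1/(N + 2*N) = 1/(3*N))
a(-152)/(-36456) - 41267/o(184) = ((1/3)/(-152))/(-36456) - 41267/(-163/8) = ((1/3)*(-1/152))*(-1/36456) - 41267*(-8/163) = -1/456*(-1/36456) + 330136/163 = 1/16623936 + 330136/163 = 5488159735459/2709701568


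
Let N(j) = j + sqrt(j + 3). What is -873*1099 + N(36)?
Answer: -959391 + sqrt(39) ≈ -9.5939e+5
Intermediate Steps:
N(j) = j + sqrt(3 + j)
-873*1099 + N(36) = -873*1099 + (36 + sqrt(3 + 36)) = -959427 + (36 + sqrt(39)) = -959391 + sqrt(39)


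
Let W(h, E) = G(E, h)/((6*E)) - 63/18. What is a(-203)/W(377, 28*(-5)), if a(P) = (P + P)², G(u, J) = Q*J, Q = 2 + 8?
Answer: -13846224/671 ≈ -20635.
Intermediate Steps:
Q = 10
G(u, J) = 10*J
a(P) = 4*P² (a(P) = (2*P)² = 4*P²)
W(h, E) = -7/2 + 5*h/(3*E) (W(h, E) = (10*h)/((6*E)) - 63/18 = (10*h)*(1/(6*E)) - 63*1/18 = 5*h/(3*E) - 7/2 = -7/2 + 5*h/(3*E))
a(-203)/W(377, 28*(-5)) = (4*(-203)²)/(((-588*(-5) + 10*377)/(6*((28*(-5)))))) = (4*41209)/(((⅙)*(-21*(-140) + 3770)/(-140))) = 164836/(((⅙)*(-1/140)*(2940 + 3770))) = 164836/(((⅙)*(-1/140)*6710)) = 164836/(-671/84) = 164836*(-84/671) = -13846224/671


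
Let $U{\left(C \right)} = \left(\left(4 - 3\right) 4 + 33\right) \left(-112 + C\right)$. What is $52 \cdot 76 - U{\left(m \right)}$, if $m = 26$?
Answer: $7134$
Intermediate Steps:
$U{\left(C \right)} = -4144 + 37 C$ ($U{\left(C \right)} = \left(1 \cdot 4 + 33\right) \left(-112 + C\right) = \left(4 + 33\right) \left(-112 + C\right) = 37 \left(-112 + C\right) = -4144 + 37 C$)
$52 \cdot 76 - U{\left(m \right)} = 52 \cdot 76 - \left(-4144 + 37 \cdot 26\right) = 3952 - \left(-4144 + 962\right) = 3952 - -3182 = 3952 + 3182 = 7134$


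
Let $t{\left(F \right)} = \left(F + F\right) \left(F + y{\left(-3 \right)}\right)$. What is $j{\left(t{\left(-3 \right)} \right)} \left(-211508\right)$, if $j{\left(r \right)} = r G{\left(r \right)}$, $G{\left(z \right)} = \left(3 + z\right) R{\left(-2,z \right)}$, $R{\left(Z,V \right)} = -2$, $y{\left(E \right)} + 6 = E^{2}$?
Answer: $0$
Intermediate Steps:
$y{\left(E \right)} = -6 + E^{2}$
$G{\left(z \right)} = -6 - 2 z$ ($G{\left(z \right)} = \left(3 + z\right) \left(-2\right) = -6 - 2 z$)
$t{\left(F \right)} = 2 F \left(3 + F\right)$ ($t{\left(F \right)} = \left(F + F\right) \left(F - \left(6 - \left(-3\right)^{2}\right)\right) = 2 F \left(F + \left(-6 + 9\right)\right) = 2 F \left(F + 3\right) = 2 F \left(3 + F\right)$)
$j{\left(r \right)} = r \left(-6 - 2 r\right)$
$j{\left(t{\left(-3 \right)} \right)} \left(-211508\right) = 2 \cdot 2 \left(-3\right) \left(3 - 3\right) \left(-3 - 2 \left(-3\right) \left(3 - 3\right)\right) \left(-211508\right) = 2 \cdot 2 \left(-3\right) 0 \left(-3 - 2 \left(-3\right) 0\right) \left(-211508\right) = 2 \cdot 0 \left(-3 - 0\right) \left(-211508\right) = 2 \cdot 0 \left(-3 + 0\right) \left(-211508\right) = 2 \cdot 0 \left(-3\right) \left(-211508\right) = 0 \left(-211508\right) = 0$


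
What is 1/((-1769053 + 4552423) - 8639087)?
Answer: -1/5855717 ≈ -1.7077e-7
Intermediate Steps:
1/((-1769053 + 4552423) - 8639087) = 1/(2783370 - 8639087) = 1/(-5855717) = -1/5855717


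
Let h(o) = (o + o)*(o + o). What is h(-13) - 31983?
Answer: -31307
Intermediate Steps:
h(o) = 4*o² (h(o) = (2*o)*(2*o) = 4*o²)
h(-13) - 31983 = 4*(-13)² - 31983 = 4*169 - 31983 = 676 - 31983 = -31307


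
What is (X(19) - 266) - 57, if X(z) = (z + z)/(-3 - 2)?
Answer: -1653/5 ≈ -330.60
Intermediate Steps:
X(z) = -2*z/5 (X(z) = (2*z)/(-5) = (2*z)*(-1/5) = -2*z/5)
(X(19) - 266) - 57 = (-2/5*19 - 266) - 57 = (-38/5 - 266) - 57 = -1368/5 - 57 = -1653/5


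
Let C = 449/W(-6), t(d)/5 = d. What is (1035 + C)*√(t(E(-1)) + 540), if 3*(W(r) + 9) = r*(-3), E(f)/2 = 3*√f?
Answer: 2656*√(540 + 30*I)/3 ≈ 20581.0 + 571.26*I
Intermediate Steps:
E(f) = 6*√f (E(f) = 2*(3*√f) = 6*√f)
W(r) = -9 - r (W(r) = -9 + (r*(-3))/3 = -9 + (-3*r)/3 = -9 - r)
t(d) = 5*d
C = -449/3 (C = 449/(-9 - 1*(-6)) = 449/(-9 + 6) = 449/(-3) = 449*(-⅓) = -449/3 ≈ -149.67)
(1035 + C)*√(t(E(-1)) + 540) = (1035 - 449/3)*√(5*(6*√(-1)) + 540) = 2656*√(5*(6*I) + 540)/3 = 2656*√(30*I + 540)/3 = 2656*√(540 + 30*I)/3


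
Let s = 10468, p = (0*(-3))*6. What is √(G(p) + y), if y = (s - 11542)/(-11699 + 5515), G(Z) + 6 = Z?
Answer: I*√13925595/1546 ≈ 2.4138*I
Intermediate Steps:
p = 0 (p = 0*6 = 0)
G(Z) = -6 + Z
y = 537/3092 (y = (10468 - 11542)/(-11699 + 5515) = -1074/(-6184) = -1074*(-1/6184) = 537/3092 ≈ 0.17367)
√(G(p) + y) = √((-6 + 0) + 537/3092) = √(-6 + 537/3092) = √(-18015/3092) = I*√13925595/1546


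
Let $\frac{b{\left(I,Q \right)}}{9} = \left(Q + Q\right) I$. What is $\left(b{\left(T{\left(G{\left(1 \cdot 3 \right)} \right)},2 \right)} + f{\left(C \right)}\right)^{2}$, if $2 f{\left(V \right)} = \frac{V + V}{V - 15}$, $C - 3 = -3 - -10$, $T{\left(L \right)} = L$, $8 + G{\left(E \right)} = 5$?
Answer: $12100$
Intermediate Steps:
$G{\left(E \right)} = -3$ ($G{\left(E \right)} = -8 + 5 = -3$)
$b{\left(I,Q \right)} = 18 I Q$ ($b{\left(I,Q \right)} = 9 \left(Q + Q\right) I = 9 \cdot 2 Q I = 9 \cdot 2 I Q = 18 I Q$)
$C = 10$ ($C = 3 - -7 = 3 + \left(-3 + 10\right) = 3 + 7 = 10$)
$f{\left(V \right)} = \frac{V}{-15 + V}$ ($f{\left(V \right)} = \frac{\left(V + V\right) \frac{1}{V - 15}}{2} = \frac{2 V \frac{1}{-15 + V}}{2} = \frac{V}{-15 + V}$)
$\left(b{\left(T{\left(G{\left(1 \cdot 3 \right)} \right)},2 \right)} + f{\left(C \right)}\right)^{2} = \left(18 \left(-3\right) 2 + \frac{10}{-15 + 10}\right)^{2} = \left(-108 + \frac{10}{-5}\right)^{2} = \left(-108 + 10 \left(- \frac{1}{5}\right)\right)^{2} = \left(-108 - 2\right)^{2} = \left(-110\right)^{2} = 12100$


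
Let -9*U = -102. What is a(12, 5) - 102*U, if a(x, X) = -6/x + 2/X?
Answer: -11561/10 ≈ -1156.1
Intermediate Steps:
U = 34/3 (U = -1/9*(-102) = 34/3 ≈ 11.333)
a(12, 5) - 102*U = (-6/12 + 2/5) - 102*34/3 = (-6*1/12 + 2*(1/5)) - 1156 = (-1/2 + 2/5) - 1156 = -1/10 - 1156 = -11561/10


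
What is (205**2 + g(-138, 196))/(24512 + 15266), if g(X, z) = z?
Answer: 42221/39778 ≈ 1.0614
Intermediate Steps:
(205**2 + g(-138, 196))/(24512 + 15266) = (205**2 + 196)/(24512 + 15266) = (42025 + 196)/39778 = 42221*(1/39778) = 42221/39778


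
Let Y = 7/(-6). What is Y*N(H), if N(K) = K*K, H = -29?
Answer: -5887/6 ≈ -981.17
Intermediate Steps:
N(K) = K²
Y = -7/6 (Y = 7*(-⅙) = -7/6 ≈ -1.1667)
Y*N(H) = -7/6*(-29)² = -7/6*841 = -5887/6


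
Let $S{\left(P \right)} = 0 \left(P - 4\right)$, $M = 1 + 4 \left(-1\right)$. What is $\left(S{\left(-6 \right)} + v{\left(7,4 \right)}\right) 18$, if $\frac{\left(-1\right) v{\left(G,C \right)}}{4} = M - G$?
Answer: $720$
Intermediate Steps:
$M = -3$ ($M = 1 - 4 = -3$)
$v{\left(G,C \right)} = 12 + 4 G$ ($v{\left(G,C \right)} = - 4 \left(-3 - G\right) = 12 + 4 G$)
$S{\left(P \right)} = 0$ ($S{\left(P \right)} = 0 \left(-4 + P\right) = 0$)
$\left(S{\left(-6 \right)} + v{\left(7,4 \right)}\right) 18 = \left(0 + \left(12 + 4 \cdot 7\right)\right) 18 = \left(0 + \left(12 + 28\right)\right) 18 = \left(0 + 40\right) 18 = 40 \cdot 18 = 720$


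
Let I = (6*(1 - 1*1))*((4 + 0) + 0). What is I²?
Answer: 0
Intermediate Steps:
I = 0 (I = (6*(1 - 1))*(4 + 0) = (6*0)*4 = 0*4 = 0)
I² = 0² = 0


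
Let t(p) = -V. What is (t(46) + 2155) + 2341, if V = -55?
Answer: 4551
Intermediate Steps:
t(p) = 55 (t(p) = -1*(-55) = 55)
(t(46) + 2155) + 2341 = (55 + 2155) + 2341 = 2210 + 2341 = 4551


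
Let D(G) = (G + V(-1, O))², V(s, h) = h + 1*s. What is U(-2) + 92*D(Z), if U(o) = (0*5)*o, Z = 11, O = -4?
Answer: 3312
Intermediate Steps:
V(s, h) = h + s
D(G) = (-5 + G)² (D(G) = (G + (-4 - 1))² = (G - 5)² = (-5 + G)²)
U(o) = 0 (U(o) = 0*o = 0)
U(-2) + 92*D(Z) = 0 + 92*(-5 + 11)² = 0 + 92*6² = 0 + 92*36 = 0 + 3312 = 3312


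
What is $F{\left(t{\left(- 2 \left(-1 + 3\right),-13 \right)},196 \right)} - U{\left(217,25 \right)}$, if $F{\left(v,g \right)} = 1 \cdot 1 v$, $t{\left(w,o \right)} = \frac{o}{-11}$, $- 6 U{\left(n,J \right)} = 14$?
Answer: $\frac{116}{33} \approx 3.5152$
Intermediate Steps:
$U{\left(n,J \right)} = - \frac{7}{3}$ ($U{\left(n,J \right)} = \left(- \frac{1}{6}\right) 14 = - \frac{7}{3}$)
$t{\left(w,o \right)} = - \frac{o}{11}$ ($t{\left(w,o \right)} = o \left(- \frac{1}{11}\right) = - \frac{o}{11}$)
$F{\left(v,g \right)} = v$ ($F{\left(v,g \right)} = 1 v = v$)
$F{\left(t{\left(- 2 \left(-1 + 3\right),-13 \right)},196 \right)} - U{\left(217,25 \right)} = \left(- \frac{1}{11}\right) \left(-13\right) - - \frac{7}{3} = \frac{13}{11} + \frac{7}{3} = \frac{116}{33}$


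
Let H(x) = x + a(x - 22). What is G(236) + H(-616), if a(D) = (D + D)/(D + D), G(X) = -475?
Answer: -1090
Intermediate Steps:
a(D) = 1 (a(D) = (2*D)/((2*D)) = (2*D)*(1/(2*D)) = 1)
H(x) = 1 + x (H(x) = x + 1 = 1 + x)
G(236) + H(-616) = -475 + (1 - 616) = -475 - 615 = -1090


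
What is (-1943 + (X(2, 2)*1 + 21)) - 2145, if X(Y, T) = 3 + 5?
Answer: -4059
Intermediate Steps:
X(Y, T) = 8
(-1943 + (X(2, 2)*1 + 21)) - 2145 = (-1943 + (8*1 + 21)) - 2145 = (-1943 + (8 + 21)) - 2145 = (-1943 + 29) - 2145 = -1914 - 2145 = -4059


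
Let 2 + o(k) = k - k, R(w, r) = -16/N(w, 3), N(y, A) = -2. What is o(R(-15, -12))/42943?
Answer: -2/42943 ≈ -4.6573e-5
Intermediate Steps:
R(w, r) = 8 (R(w, r) = -16/(-2) = -16*(-½) = 8)
o(k) = -2 (o(k) = -2 + (k - k) = -2 + 0 = -2)
o(R(-15, -12))/42943 = -2/42943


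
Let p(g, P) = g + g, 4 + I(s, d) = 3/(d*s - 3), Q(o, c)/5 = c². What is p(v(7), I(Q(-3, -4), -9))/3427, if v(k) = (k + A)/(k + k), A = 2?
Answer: 9/23989 ≈ 0.00037517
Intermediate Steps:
Q(o, c) = 5*c²
v(k) = (2 + k)/(2*k) (v(k) = (k + 2)/(k + k) = (2 + k)/((2*k)) = (2 + k)*(1/(2*k)) = (2 + k)/(2*k))
I(s, d) = -4 + 3/(-3 + d*s) (I(s, d) = -4 + 3/(d*s - 3) = -4 + 3/(-3 + d*s))
p(g, P) = 2*g
p(v(7), I(Q(-3, -4), -9))/3427 = (2*((½)*(2 + 7)/7))/3427 = (2*((½)*(⅐)*9))*(1/3427) = (2*(9/14))*(1/3427) = (9/7)*(1/3427) = 9/23989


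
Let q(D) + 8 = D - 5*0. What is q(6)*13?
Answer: -26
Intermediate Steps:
q(D) = -8 + D (q(D) = -8 + (D - 5*0) = -8 + (D + 0) = -8 + D)
q(6)*13 = (-8 + 6)*13 = -2*13 = -26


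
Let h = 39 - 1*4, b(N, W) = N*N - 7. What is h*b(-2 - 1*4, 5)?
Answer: 1015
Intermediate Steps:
b(N, W) = -7 + N² (b(N, W) = N² - 7 = -7 + N²)
h = 35 (h = 39 - 4 = 35)
h*b(-2 - 1*4, 5) = 35*(-7 + (-2 - 1*4)²) = 35*(-7 + (-2 - 4)²) = 35*(-7 + (-6)²) = 35*(-7 + 36) = 35*29 = 1015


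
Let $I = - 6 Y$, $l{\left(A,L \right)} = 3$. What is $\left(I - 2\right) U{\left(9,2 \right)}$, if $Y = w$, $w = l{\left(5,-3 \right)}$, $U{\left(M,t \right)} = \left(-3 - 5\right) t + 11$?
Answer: $100$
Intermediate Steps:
$U{\left(M,t \right)} = 11 - 8 t$ ($U{\left(M,t \right)} = - 8 t + 11 = 11 - 8 t$)
$w = 3$
$Y = 3$
$I = -18$ ($I = \left(-6\right) 3 = -18$)
$\left(I - 2\right) U{\left(9,2 \right)} = \left(-18 - 2\right) \left(11 - 16\right) = - 20 \left(11 - 16\right) = \left(-20\right) \left(-5\right) = 100$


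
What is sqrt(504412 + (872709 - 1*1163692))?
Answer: sqrt(213429) ≈ 461.98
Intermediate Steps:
sqrt(504412 + (872709 - 1*1163692)) = sqrt(504412 + (872709 - 1163692)) = sqrt(504412 - 290983) = sqrt(213429)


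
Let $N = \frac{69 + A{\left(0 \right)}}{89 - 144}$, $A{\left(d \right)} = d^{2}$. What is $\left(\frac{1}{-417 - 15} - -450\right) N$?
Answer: $- \frac{4471177}{7920} \approx -564.54$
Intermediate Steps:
$N = - \frac{69}{55}$ ($N = \frac{69 + 0^{2}}{89 - 144} = \frac{69 + 0}{-55} = 69 \left(- \frac{1}{55}\right) = - \frac{69}{55} \approx -1.2545$)
$\left(\frac{1}{-417 - 15} - -450\right) N = \left(\frac{1}{-417 - 15} - -450\right) \left(- \frac{69}{55}\right) = \left(\frac{1}{-432} + 450\right) \left(- \frac{69}{55}\right) = \left(- \frac{1}{432} + 450\right) \left(- \frac{69}{55}\right) = \frac{194399}{432} \left(- \frac{69}{55}\right) = - \frac{4471177}{7920}$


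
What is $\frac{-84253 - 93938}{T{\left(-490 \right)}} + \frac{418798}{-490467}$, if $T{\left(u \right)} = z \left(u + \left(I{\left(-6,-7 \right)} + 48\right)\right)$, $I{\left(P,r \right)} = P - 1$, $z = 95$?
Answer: $\frac{69532976507}{20920869885} \approx 3.3236$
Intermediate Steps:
$I{\left(P,r \right)} = -1 + P$
$T{\left(u \right)} = 3895 + 95 u$ ($T{\left(u \right)} = 95 \left(u + \left(\left(-1 - 6\right) + 48\right)\right) = 95 \left(u + \left(-7 + 48\right)\right) = 95 \left(u + 41\right) = 95 \left(41 + u\right) = 3895 + 95 u$)
$\frac{-84253 - 93938}{T{\left(-490 \right)}} + \frac{418798}{-490467} = \frac{-84253 - 93938}{3895 + 95 \left(-490\right)} + \frac{418798}{-490467} = \frac{-84253 - 93938}{3895 - 46550} + 418798 \left(- \frac{1}{490467}\right) = - \frac{178191}{-42655} - \frac{418798}{490467} = \left(-178191\right) \left(- \frac{1}{42655}\right) - \frac{418798}{490467} = \frac{178191}{42655} - \frac{418798}{490467} = \frac{69532976507}{20920869885}$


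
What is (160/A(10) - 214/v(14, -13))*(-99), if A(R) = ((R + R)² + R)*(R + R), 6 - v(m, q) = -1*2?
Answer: 2169981/820 ≈ 2646.3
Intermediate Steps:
v(m, q) = 8 (v(m, q) = 6 - (-1)*2 = 6 - 1*(-2) = 6 + 2 = 8)
A(R) = 2*R*(R + 4*R²) (A(R) = ((2*R)² + R)*(2*R) = (4*R² + R)*(2*R) = (R + 4*R²)*(2*R) = 2*R*(R + 4*R²))
(160/A(10) - 214/v(14, -13))*(-99) = (160/((10²*(2 + 8*10))) - 214/8)*(-99) = (160/((100*(2 + 80))) - 214*⅛)*(-99) = (160/((100*82)) - 107/4)*(-99) = (160/8200 - 107/4)*(-99) = (160*(1/8200) - 107/4)*(-99) = (4/205 - 107/4)*(-99) = -21919/820*(-99) = 2169981/820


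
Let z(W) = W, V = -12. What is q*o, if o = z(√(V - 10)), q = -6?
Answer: -6*I*√22 ≈ -28.142*I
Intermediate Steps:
o = I*√22 (o = √(-12 - 10) = √(-22) = I*√22 ≈ 4.6904*I)
q*o = -6*I*√22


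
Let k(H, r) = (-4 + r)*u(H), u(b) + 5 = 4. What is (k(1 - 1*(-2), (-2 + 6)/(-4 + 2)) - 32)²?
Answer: 676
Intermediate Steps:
u(b) = -1 (u(b) = -5 + 4 = -1)
k(H, r) = 4 - r (k(H, r) = (-4 + r)*(-1) = 4 - r)
(k(1 - 1*(-2), (-2 + 6)/(-4 + 2)) - 32)² = ((4 - (-2 + 6)/(-4 + 2)) - 32)² = ((4 - 4/(-2)) - 32)² = ((4 - 4*(-1)/2) - 32)² = ((4 - 1*(-2)) - 32)² = ((4 + 2) - 32)² = (6 - 32)² = (-26)² = 676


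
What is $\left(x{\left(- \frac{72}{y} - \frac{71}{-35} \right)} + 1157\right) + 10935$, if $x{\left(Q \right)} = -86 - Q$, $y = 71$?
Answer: $\frac{29832389}{2485} \approx 12005.0$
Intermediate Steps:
$\left(x{\left(- \frac{72}{y} - \frac{71}{-35} \right)} + 1157\right) + 10935 = \left(\left(-86 - \left(- \frac{72}{71} - \frac{71}{-35}\right)\right) + 1157\right) + 10935 = \left(\left(-86 - \left(\left(-72\right) \frac{1}{71} - - \frac{71}{35}\right)\right) + 1157\right) + 10935 = \left(\left(-86 - \left(- \frac{72}{71} + \frac{71}{35}\right)\right) + 1157\right) + 10935 = \left(\left(-86 - \frac{2521}{2485}\right) + 1157\right) + 10935 = \left(- \frac{216231}{2485} + 1157\right) + 10935 = \frac{2658914}{2485} + 10935 = \frac{29832389}{2485}$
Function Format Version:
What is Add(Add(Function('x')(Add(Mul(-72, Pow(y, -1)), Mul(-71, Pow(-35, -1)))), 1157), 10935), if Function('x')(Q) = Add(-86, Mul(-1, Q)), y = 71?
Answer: Rational(29832389, 2485) ≈ 12005.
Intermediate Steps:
Add(Add(Function('x')(Add(Mul(-72, Pow(y, -1)), Mul(-71, Pow(-35, -1)))), 1157), 10935) = Add(Add(Add(-86, Mul(-1, Add(Mul(-72, Pow(71, -1)), Mul(-71, Pow(-35, -1))))), 1157), 10935) = Add(Add(Add(-86, Mul(-1, Add(Mul(-72, Rational(1, 71)), Mul(-71, Rational(-1, 35))))), 1157), 10935) = Add(Add(Add(-86, Mul(-1, Add(Rational(-72, 71), Rational(71, 35)))), 1157), 10935) = Add(Add(Add(-86, Mul(-1, Rational(2521, 2485))), 1157), 10935) = Add(Add(Add(-86, Rational(-2521, 2485)), 1157), 10935) = Add(Add(Rational(-216231, 2485), 1157), 10935) = Add(Rational(2658914, 2485), 10935) = Rational(29832389, 2485)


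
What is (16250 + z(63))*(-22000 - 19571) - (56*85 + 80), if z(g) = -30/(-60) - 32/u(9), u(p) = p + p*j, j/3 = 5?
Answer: -1351090275/2 ≈ -6.7555e+8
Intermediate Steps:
j = 15 (j = 3*5 = 15)
u(p) = 16*p (u(p) = p + p*15 = p + 15*p = 16*p)
z(g) = 5/18 (z(g) = -30/(-60) - 32/(16*9) = -30*(-1/60) - 32/144 = 1/2 - 32*1/144 = 1/2 - 2/9 = 5/18)
(16250 + z(63))*(-22000 - 19571) - (56*85 + 80) = (16250 + 5/18)*(-22000 - 19571) - (56*85 + 80) = (292505/18)*(-41571) - (4760 + 80) = -1351080595/2 - 1*4840 = -1351080595/2 - 4840 = -1351090275/2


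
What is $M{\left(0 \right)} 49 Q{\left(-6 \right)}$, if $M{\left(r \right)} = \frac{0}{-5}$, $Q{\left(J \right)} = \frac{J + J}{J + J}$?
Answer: $0$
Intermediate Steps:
$Q{\left(J \right)} = 1$ ($Q{\left(J \right)} = \frac{2 J}{2 J} = 2 J \frac{1}{2 J} = 1$)
$M{\left(r \right)} = 0$ ($M{\left(r \right)} = 0 \left(- \frac{1}{5}\right) = 0$)
$M{\left(0 \right)} 49 Q{\left(-6 \right)} = 0 \cdot 49 \cdot 1 = 0 \cdot 1 = 0$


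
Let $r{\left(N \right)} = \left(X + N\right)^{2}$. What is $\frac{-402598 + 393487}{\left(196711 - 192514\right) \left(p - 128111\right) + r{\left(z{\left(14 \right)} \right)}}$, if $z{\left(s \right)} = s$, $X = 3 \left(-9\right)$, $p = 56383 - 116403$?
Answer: $\frac{9111}{789585638} \approx 1.1539 \cdot 10^{-5}$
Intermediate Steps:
$p = -60020$ ($p = 56383 - 116403 = -60020$)
$X = -27$
$r{\left(N \right)} = \left(-27 + N\right)^{2}$
$\frac{-402598 + 393487}{\left(196711 - 192514\right) \left(p - 128111\right) + r{\left(z{\left(14 \right)} \right)}} = \frac{-402598 + 393487}{\left(196711 - 192514\right) \left(-60020 - 128111\right) + \left(-27 + 14\right)^{2}} = - \frac{9111}{4197 \left(-188131\right) + \left(-13\right)^{2}} = - \frac{9111}{-789585807 + 169} = - \frac{9111}{-789585638} = \left(-9111\right) \left(- \frac{1}{789585638}\right) = \frac{9111}{789585638}$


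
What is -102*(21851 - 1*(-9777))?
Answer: -3226056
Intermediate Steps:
-102*(21851 - 1*(-9777)) = -102*(21851 + 9777) = -102*31628 = -3226056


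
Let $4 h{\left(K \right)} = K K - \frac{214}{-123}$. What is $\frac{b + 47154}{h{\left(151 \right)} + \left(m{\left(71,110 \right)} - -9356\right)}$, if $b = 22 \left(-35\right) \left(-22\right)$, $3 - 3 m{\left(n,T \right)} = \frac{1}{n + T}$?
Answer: $\frac{5707698888}{1340916797} \approx 4.2566$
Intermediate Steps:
$m{\left(n,T \right)} = 1 - \frac{1}{3 \left(T + n\right)}$ ($m{\left(n,T \right)} = 1 - \frac{1}{3 \left(n + T\right)} = 1 - \frac{1}{3 \left(T + n\right)}$)
$h{\left(K \right)} = \frac{107}{246} + \frac{K^{2}}{4}$ ($h{\left(K \right)} = \frac{K K - \frac{214}{-123}}{4} = \frac{K^{2} - - \frac{214}{123}}{4} = \frac{K^{2} + \frac{214}{123}}{4} = \frac{\frac{214}{123} + K^{2}}{4} = \frac{107}{246} + \frac{K^{2}}{4}$)
$b = 16940$ ($b = \left(-770\right) \left(-22\right) = 16940$)
$\frac{b + 47154}{h{\left(151 \right)} + \left(m{\left(71,110 \right)} - -9356\right)} = \frac{16940 + 47154}{\left(\frac{107}{246} + \frac{151^{2}}{4}\right) + \left(\frac{- \frac{1}{3} + 110 + 71}{110 + 71} - -9356\right)} = \frac{64094}{\left(\frac{107}{246} + \frac{1}{4} \cdot 22801\right) + \left(\frac{1}{181} \cdot \frac{542}{3} + 9356\right)} = \frac{64094}{\left(\frac{107}{246} + \frac{22801}{4}\right) + \left(\frac{1}{181} \cdot \frac{542}{3} + 9356\right)} = \frac{64094}{\frac{2804737}{492} + \left(\frac{542}{543} + 9356\right)} = \frac{64094}{\frac{2804737}{492} + \frac{5080850}{543}} = \frac{64094}{\frac{1340916797}{89052}} = 64094 \cdot \frac{89052}{1340916797} = \frac{5707698888}{1340916797}$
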